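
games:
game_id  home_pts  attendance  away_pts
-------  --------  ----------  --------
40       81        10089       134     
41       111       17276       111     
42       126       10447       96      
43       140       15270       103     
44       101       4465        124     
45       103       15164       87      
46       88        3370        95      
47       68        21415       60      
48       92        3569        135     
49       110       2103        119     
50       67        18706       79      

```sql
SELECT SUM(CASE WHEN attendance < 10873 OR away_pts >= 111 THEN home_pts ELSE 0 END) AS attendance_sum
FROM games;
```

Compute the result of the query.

game_id=40: ✓ → 81
game_id=41: ✓ → 111
game_id=42: ✓ → 126
game_id=43: ✗
game_id=44: ✓ → 101
game_id=45: ✗
game_id=46: ✓ → 88
game_id=47: ✗
game_id=48: ✓ → 92
game_id=49: ✓ → 110
game_id=50: ✗
attendance_sum = 81 + 111 + 126 + 101 + 88 + 92 + 110 = 709

709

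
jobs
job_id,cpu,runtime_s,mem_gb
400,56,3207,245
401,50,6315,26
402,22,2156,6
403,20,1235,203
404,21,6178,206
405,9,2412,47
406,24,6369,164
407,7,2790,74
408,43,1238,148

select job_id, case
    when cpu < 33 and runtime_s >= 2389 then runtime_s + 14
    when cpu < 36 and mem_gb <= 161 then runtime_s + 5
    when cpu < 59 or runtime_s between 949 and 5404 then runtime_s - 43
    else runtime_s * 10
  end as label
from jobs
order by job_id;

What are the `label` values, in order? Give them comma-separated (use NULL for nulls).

3164, 6272, 2161, 1192, 6192, 2426, 6383, 2804, 1195

job_id=400: cpu < 59 or runtime_s between 949 and 5404 → 3164
job_id=401: cpu < 59 or runtime_s between 949 and 5404 → 6272
job_id=402: cpu < 36 and mem_gb <= 161 → 2161
job_id=403: cpu < 59 or runtime_s between 949 and 5404 → 1192
job_id=404: cpu < 33 and runtime_s >= 2389 → 6192
job_id=405: cpu < 33 and runtime_s >= 2389 → 2426
job_id=406: cpu < 33 and runtime_s >= 2389 → 6383
job_id=407: cpu < 33 and runtime_s >= 2389 → 2804
job_id=408: cpu < 59 or runtime_s between 949 and 5404 → 1195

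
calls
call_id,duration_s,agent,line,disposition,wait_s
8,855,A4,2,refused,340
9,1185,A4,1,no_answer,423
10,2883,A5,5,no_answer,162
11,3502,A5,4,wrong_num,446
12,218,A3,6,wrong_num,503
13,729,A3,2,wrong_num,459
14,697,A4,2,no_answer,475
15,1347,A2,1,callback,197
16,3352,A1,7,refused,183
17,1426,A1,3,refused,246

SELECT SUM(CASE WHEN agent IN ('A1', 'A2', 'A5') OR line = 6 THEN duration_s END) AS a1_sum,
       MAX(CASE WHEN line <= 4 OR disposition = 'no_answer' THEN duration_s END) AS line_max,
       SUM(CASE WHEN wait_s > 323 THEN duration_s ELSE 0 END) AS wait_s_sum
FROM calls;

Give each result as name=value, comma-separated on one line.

[a1_sum: agent IN ('A1', 'A2', 'A5') OR line = 6]
call_id=8: ✗
call_id=9: ✗
call_id=10: ✓ → 2883
call_id=11: ✓ → 3502
call_id=12: ✓ → 218
call_id=13: ✗
call_id=14: ✗
call_id=15: ✓ → 1347
call_id=16: ✓ → 3352
call_id=17: ✓ → 1426
a1_sum = 2883 + 3502 + 218 + 1347 + 3352 + 1426 = 12728
—
[line_max: line <= 4 OR disposition = 'no_answer']
call_id=8: ✓ → 855
call_id=9: ✓ → 1185
call_id=10: ✓ → 2883
call_id=11: ✓ → 3502
call_id=12: ✗
call_id=13: ✓ → 729
call_id=14: ✓ → 697
call_id=15: ✓ → 1347
call_id=16: ✗
call_id=17: ✓ → 1426
line_max = MAX(855, 1185, 2883, 3502, 729, 697, 1347, 1426) = 3502
—
[wait_s_sum: wait_s > 323]
call_id=8: ✓ → 855
call_id=9: ✓ → 1185
call_id=10: ✗
call_id=11: ✓ → 3502
call_id=12: ✓ → 218
call_id=13: ✓ → 729
call_id=14: ✓ → 697
call_id=15: ✗
call_id=16: ✗
call_id=17: ✗
wait_s_sum = 855 + 1185 + 3502 + 218 + 729 + 697 = 7186

a1_sum=12728, line_max=3502, wait_s_sum=7186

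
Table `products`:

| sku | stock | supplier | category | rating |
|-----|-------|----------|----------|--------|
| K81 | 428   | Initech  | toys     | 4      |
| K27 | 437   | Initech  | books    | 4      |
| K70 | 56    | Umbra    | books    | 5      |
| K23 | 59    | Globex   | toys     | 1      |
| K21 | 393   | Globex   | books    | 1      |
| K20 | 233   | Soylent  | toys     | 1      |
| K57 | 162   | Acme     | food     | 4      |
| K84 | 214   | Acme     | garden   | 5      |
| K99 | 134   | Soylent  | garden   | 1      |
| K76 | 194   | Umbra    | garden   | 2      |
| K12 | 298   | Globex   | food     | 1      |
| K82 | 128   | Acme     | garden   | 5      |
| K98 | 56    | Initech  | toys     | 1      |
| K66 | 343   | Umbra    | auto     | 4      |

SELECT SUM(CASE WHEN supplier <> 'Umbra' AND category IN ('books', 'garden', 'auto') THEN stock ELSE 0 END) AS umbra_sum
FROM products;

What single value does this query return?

sku=K81: ✗
sku=K27: ✓ → 437
sku=K70: ✗
sku=K23: ✗
sku=K21: ✓ → 393
sku=K20: ✗
sku=K57: ✗
sku=K84: ✓ → 214
sku=K99: ✓ → 134
sku=K76: ✗
sku=K12: ✗
sku=K82: ✓ → 128
sku=K98: ✗
sku=K66: ✗
umbra_sum = 437 + 393 + 214 + 134 + 128 = 1306

1306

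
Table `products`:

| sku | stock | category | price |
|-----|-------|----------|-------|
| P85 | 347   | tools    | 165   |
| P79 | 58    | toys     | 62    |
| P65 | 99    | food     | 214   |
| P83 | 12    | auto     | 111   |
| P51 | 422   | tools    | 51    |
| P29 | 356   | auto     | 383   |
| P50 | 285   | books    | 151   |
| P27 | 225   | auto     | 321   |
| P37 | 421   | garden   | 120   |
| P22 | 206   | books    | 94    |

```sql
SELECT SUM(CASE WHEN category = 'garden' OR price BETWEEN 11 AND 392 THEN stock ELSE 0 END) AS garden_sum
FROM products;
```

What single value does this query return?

sku=P85: ✓ → 347
sku=P79: ✓ → 58
sku=P65: ✓ → 99
sku=P83: ✓ → 12
sku=P51: ✓ → 422
sku=P29: ✓ → 356
sku=P50: ✓ → 285
sku=P27: ✓ → 225
sku=P37: ✓ → 421
sku=P22: ✓ → 206
garden_sum = 347 + 58 + 99 + 12 + 422 + 356 + 285 + 225 + 421 + 206 = 2431

2431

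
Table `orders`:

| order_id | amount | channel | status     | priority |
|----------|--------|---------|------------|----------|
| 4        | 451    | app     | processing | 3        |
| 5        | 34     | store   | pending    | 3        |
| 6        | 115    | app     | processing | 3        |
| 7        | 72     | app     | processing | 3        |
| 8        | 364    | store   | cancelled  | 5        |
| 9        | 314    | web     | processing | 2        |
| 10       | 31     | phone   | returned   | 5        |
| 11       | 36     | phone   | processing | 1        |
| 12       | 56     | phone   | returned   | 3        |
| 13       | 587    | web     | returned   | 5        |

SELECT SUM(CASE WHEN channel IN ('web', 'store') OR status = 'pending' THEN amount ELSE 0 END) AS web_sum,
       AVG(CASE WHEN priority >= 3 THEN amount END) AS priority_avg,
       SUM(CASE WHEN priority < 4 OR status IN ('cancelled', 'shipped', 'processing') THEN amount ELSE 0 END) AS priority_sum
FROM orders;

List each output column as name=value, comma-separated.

[web_sum: channel IN ('web', 'store') OR status = 'pending']
order_id=4: ✗
order_id=5: ✓ → 34
order_id=6: ✗
order_id=7: ✗
order_id=8: ✓ → 364
order_id=9: ✓ → 314
order_id=10: ✗
order_id=11: ✗
order_id=12: ✗
order_id=13: ✓ → 587
web_sum = 34 + 364 + 314 + 587 = 1299
—
[priority_avg: priority >= 3]
order_id=4: ✓ → 451
order_id=5: ✓ → 34
order_id=6: ✓ → 115
order_id=7: ✓ → 72
order_id=8: ✓ → 364
order_id=9: ✗
order_id=10: ✓ → 31
order_id=11: ✗
order_id=12: ✓ → 56
order_id=13: ✓ → 587
priority_avg = (451 + 34 + 115 + 72 + 364 + 31 + 56 + 587) / 8 = 213.75
—
[priority_sum: priority < 4 OR status IN ('cancelled', 'shipped', 'processing')]
order_id=4: ✓ → 451
order_id=5: ✓ → 34
order_id=6: ✓ → 115
order_id=7: ✓ → 72
order_id=8: ✓ → 364
order_id=9: ✓ → 314
order_id=10: ✗
order_id=11: ✓ → 36
order_id=12: ✓ → 56
order_id=13: ✗
priority_sum = 451 + 34 + 115 + 72 + 364 + 314 + 36 + 56 = 1442

web_sum=1299, priority_avg=213.75, priority_sum=1442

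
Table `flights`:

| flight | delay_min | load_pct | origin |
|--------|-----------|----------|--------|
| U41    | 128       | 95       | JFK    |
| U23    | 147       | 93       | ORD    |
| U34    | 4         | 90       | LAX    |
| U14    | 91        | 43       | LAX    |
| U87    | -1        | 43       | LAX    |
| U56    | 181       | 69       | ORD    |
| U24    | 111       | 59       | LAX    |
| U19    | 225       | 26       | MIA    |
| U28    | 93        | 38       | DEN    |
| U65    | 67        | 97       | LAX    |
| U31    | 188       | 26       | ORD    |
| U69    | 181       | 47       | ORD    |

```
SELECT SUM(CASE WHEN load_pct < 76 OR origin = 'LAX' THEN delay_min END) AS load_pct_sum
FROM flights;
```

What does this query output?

flight=U41: ✗
flight=U23: ✗
flight=U34: ✓ → 4
flight=U14: ✓ → 91
flight=U87: ✓ → -1
flight=U56: ✓ → 181
flight=U24: ✓ → 111
flight=U19: ✓ → 225
flight=U28: ✓ → 93
flight=U65: ✓ → 67
flight=U31: ✓ → 188
flight=U69: ✓ → 181
load_pct_sum = 4 + 91 + -1 + 181 + 111 + 225 + 93 + 67 + 188 + 181 = 1140

1140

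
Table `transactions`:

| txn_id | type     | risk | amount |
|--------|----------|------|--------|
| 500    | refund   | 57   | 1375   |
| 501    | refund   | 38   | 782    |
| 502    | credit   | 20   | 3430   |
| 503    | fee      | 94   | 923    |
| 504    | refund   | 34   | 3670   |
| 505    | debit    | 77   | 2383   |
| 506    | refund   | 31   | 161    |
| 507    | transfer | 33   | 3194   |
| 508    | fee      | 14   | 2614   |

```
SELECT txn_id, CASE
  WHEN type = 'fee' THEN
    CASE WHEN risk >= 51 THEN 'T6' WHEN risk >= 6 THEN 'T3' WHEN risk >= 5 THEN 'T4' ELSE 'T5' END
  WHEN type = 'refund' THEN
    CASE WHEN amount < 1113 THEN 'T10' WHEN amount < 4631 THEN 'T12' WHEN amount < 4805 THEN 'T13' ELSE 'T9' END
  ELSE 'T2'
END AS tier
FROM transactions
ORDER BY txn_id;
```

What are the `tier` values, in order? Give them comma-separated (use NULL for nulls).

txn_id=500: type='refund' → inner[amount < 4631] → T12
txn_id=501: type='refund' → inner[amount < 1113] → T10
txn_id=502: type='credit' → outer ELSE → T2
txn_id=503: type='fee' → inner[risk >= 51] → T6
txn_id=504: type='refund' → inner[amount < 4631] → T12
txn_id=505: type='debit' → outer ELSE → T2
txn_id=506: type='refund' → inner[amount < 1113] → T10
txn_id=507: type='transfer' → outer ELSE → T2
txn_id=508: type='fee' → inner[risk >= 6] → T3

T12, T10, T2, T6, T12, T2, T10, T2, T3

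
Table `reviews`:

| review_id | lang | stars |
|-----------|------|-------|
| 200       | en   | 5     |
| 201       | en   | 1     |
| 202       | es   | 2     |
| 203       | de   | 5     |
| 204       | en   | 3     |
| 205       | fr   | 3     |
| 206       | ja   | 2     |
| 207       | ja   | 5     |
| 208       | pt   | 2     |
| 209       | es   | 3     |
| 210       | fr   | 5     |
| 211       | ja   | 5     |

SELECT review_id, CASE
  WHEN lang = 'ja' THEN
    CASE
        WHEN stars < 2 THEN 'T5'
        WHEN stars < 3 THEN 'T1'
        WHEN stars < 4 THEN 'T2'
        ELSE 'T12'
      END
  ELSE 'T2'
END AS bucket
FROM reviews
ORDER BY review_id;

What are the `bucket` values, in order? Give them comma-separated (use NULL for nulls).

review_id=200: lang='en' → outer ELSE → T2
review_id=201: lang='en' → outer ELSE → T2
review_id=202: lang='es' → outer ELSE → T2
review_id=203: lang='de' → outer ELSE → T2
review_id=204: lang='en' → outer ELSE → T2
review_id=205: lang='fr' → outer ELSE → T2
review_id=206: lang='ja' → inner[stars < 3] → T1
review_id=207: lang='ja' → inner[ELSE] → T12
review_id=208: lang='pt' → outer ELSE → T2
review_id=209: lang='es' → outer ELSE → T2
review_id=210: lang='fr' → outer ELSE → T2
review_id=211: lang='ja' → inner[ELSE] → T12

T2, T2, T2, T2, T2, T2, T1, T12, T2, T2, T2, T12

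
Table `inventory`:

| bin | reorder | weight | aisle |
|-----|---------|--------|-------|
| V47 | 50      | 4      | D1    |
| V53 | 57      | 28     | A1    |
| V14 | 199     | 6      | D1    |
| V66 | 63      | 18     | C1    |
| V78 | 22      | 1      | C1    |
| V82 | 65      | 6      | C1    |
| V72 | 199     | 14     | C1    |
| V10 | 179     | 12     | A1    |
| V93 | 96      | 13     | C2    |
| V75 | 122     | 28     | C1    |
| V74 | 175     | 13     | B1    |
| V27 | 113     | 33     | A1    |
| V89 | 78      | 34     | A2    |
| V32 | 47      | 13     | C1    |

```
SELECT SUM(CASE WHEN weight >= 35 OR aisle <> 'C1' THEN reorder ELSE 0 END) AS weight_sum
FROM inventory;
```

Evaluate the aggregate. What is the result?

947

bin=V47: ✓ → 50
bin=V53: ✓ → 57
bin=V14: ✓ → 199
bin=V66: ✗
bin=V78: ✗
bin=V82: ✗
bin=V72: ✗
bin=V10: ✓ → 179
bin=V93: ✓ → 96
bin=V75: ✗
bin=V74: ✓ → 175
bin=V27: ✓ → 113
bin=V89: ✓ → 78
bin=V32: ✗
weight_sum = 50 + 57 + 199 + 179 + 96 + 175 + 113 + 78 = 947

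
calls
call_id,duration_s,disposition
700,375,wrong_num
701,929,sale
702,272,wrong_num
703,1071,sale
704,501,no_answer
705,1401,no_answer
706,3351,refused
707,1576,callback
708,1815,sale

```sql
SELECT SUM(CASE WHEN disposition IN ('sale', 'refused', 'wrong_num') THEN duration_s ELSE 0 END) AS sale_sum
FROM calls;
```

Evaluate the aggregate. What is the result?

7813

call_id=700: ✓ → 375
call_id=701: ✓ → 929
call_id=702: ✓ → 272
call_id=703: ✓ → 1071
call_id=704: ✗
call_id=705: ✗
call_id=706: ✓ → 3351
call_id=707: ✗
call_id=708: ✓ → 1815
sale_sum = 375 + 929 + 272 + 1071 + 3351 + 1815 = 7813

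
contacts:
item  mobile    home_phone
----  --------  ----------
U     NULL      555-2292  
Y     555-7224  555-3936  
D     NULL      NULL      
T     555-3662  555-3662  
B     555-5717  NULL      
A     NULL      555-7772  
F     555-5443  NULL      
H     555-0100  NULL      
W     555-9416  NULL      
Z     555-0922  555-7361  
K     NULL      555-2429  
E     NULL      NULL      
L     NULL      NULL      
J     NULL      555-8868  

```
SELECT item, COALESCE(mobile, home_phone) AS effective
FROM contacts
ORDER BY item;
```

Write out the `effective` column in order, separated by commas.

555-7772, 555-5717, NULL, NULL, 555-5443, 555-0100, 555-8868, 555-2429, NULL, 555-3662, 555-2292, 555-9416, 555-7224, 555-0922

item=A: mobile=NULL, home_phone=555-7772 → 555-7772
item=B: mobile=555-5717 → 555-5717
item=D: mobile=NULL, home_phone=NULL (all NULL) → NULL
item=E: mobile=NULL, home_phone=NULL (all NULL) → NULL
item=F: mobile=555-5443 → 555-5443
item=H: mobile=555-0100 → 555-0100
item=J: mobile=NULL, home_phone=555-8868 → 555-8868
item=K: mobile=NULL, home_phone=555-2429 → 555-2429
item=L: mobile=NULL, home_phone=NULL (all NULL) → NULL
item=T: mobile=555-3662 → 555-3662
item=U: mobile=NULL, home_phone=555-2292 → 555-2292
item=W: mobile=555-9416 → 555-9416
item=Y: mobile=555-7224 → 555-7224
item=Z: mobile=555-0922 → 555-0922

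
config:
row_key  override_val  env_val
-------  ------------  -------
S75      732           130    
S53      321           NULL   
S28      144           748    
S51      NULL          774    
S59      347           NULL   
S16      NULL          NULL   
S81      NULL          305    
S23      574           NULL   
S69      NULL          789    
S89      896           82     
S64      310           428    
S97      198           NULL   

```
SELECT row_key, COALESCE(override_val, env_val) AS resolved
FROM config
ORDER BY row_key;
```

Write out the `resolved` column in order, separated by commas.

row_key=S16: override_val=NULL, env_val=NULL (all NULL) → NULL
row_key=S23: override_val=574 → 574
row_key=S28: override_val=144 → 144
row_key=S51: override_val=NULL, env_val=774 → 774
row_key=S53: override_val=321 → 321
row_key=S59: override_val=347 → 347
row_key=S64: override_val=310 → 310
row_key=S69: override_val=NULL, env_val=789 → 789
row_key=S75: override_val=732 → 732
row_key=S81: override_val=NULL, env_val=305 → 305
row_key=S89: override_val=896 → 896
row_key=S97: override_val=198 → 198

NULL, 574, 144, 774, 321, 347, 310, 789, 732, 305, 896, 198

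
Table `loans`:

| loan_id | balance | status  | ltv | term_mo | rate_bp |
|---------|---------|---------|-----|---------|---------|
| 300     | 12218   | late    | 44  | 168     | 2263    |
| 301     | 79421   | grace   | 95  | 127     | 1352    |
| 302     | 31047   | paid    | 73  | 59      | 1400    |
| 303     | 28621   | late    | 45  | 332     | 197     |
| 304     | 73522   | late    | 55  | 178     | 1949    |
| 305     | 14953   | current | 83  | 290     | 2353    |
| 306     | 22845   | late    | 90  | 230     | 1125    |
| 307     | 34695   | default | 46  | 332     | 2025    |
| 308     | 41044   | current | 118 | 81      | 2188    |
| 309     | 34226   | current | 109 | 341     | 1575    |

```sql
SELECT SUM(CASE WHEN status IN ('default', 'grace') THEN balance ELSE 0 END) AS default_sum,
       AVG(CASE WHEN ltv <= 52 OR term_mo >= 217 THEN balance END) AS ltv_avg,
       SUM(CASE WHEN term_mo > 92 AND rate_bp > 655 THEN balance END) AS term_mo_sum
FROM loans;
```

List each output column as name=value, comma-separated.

default_sum=114116, ltv_avg=24593, term_mo_sum=271880

[default_sum: status IN ('default', 'grace')]
loan_id=300: ✗
loan_id=301: ✓ → 79421
loan_id=302: ✗
loan_id=303: ✗
loan_id=304: ✗
loan_id=305: ✗
loan_id=306: ✗
loan_id=307: ✓ → 34695
loan_id=308: ✗
loan_id=309: ✗
default_sum = 79421 + 34695 = 114116
—
[ltv_avg: ltv <= 52 OR term_mo >= 217]
loan_id=300: ✓ → 12218
loan_id=301: ✗
loan_id=302: ✗
loan_id=303: ✓ → 28621
loan_id=304: ✗
loan_id=305: ✓ → 14953
loan_id=306: ✓ → 22845
loan_id=307: ✓ → 34695
loan_id=308: ✗
loan_id=309: ✓ → 34226
ltv_avg = (12218 + 28621 + 14953 + 22845 + 34695 + 34226) / 6 = 24593
—
[term_mo_sum: term_mo > 92 AND rate_bp > 655]
loan_id=300: ✓ → 12218
loan_id=301: ✓ → 79421
loan_id=302: ✗
loan_id=303: ✗
loan_id=304: ✓ → 73522
loan_id=305: ✓ → 14953
loan_id=306: ✓ → 22845
loan_id=307: ✓ → 34695
loan_id=308: ✗
loan_id=309: ✓ → 34226
term_mo_sum = 12218 + 79421 + 73522 + 14953 + 22845 + 34695 + 34226 = 271880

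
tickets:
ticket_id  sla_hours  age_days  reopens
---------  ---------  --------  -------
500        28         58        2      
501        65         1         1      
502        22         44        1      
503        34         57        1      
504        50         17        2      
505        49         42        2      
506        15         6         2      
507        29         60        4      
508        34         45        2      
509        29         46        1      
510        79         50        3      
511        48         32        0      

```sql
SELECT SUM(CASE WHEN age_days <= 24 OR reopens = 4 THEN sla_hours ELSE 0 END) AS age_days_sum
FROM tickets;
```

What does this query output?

ticket_id=500: ✗
ticket_id=501: ✓ → 65
ticket_id=502: ✗
ticket_id=503: ✗
ticket_id=504: ✓ → 50
ticket_id=505: ✗
ticket_id=506: ✓ → 15
ticket_id=507: ✓ → 29
ticket_id=508: ✗
ticket_id=509: ✗
ticket_id=510: ✗
ticket_id=511: ✗
age_days_sum = 65 + 50 + 15 + 29 = 159

159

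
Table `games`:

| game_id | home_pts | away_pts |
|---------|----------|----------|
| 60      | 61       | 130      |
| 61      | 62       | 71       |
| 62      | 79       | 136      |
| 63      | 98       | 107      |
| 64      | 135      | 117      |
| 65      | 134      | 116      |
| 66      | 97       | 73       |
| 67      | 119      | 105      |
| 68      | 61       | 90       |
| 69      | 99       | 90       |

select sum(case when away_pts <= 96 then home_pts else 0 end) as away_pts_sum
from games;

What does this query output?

game_id=60: ✗
game_id=61: ✓ → 62
game_id=62: ✗
game_id=63: ✗
game_id=64: ✗
game_id=65: ✗
game_id=66: ✓ → 97
game_id=67: ✗
game_id=68: ✓ → 61
game_id=69: ✓ → 99
away_pts_sum = 62 + 97 + 61 + 99 = 319

319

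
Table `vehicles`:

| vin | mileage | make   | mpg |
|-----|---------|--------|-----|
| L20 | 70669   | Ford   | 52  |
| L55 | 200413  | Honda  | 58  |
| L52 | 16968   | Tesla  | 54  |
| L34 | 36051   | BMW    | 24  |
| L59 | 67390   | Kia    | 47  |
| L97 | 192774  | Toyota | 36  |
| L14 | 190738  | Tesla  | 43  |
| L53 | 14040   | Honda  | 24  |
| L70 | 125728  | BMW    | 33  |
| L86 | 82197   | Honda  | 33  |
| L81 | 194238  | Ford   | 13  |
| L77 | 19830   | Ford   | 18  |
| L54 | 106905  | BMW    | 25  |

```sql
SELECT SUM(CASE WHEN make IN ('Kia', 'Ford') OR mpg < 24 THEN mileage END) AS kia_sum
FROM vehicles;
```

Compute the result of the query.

vin=L20: ✓ → 70669
vin=L55: ✗
vin=L52: ✗
vin=L34: ✗
vin=L59: ✓ → 67390
vin=L97: ✗
vin=L14: ✗
vin=L53: ✗
vin=L70: ✗
vin=L86: ✗
vin=L81: ✓ → 194238
vin=L77: ✓ → 19830
vin=L54: ✗
kia_sum = 70669 + 67390 + 194238 + 19830 = 352127

352127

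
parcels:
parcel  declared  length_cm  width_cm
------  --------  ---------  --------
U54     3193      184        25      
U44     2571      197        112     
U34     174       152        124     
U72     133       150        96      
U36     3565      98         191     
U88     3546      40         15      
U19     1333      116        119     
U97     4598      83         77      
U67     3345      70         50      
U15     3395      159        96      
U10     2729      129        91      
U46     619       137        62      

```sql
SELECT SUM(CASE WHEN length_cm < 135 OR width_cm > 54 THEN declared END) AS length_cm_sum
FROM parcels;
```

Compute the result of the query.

parcel=U54: ✗
parcel=U44: ✓ → 2571
parcel=U34: ✓ → 174
parcel=U72: ✓ → 133
parcel=U36: ✓ → 3565
parcel=U88: ✓ → 3546
parcel=U19: ✓ → 1333
parcel=U97: ✓ → 4598
parcel=U67: ✓ → 3345
parcel=U15: ✓ → 3395
parcel=U10: ✓ → 2729
parcel=U46: ✓ → 619
length_cm_sum = 2571 + 174 + 133 + 3565 + 3546 + 1333 + 4598 + 3345 + 3395 + 2729 + 619 = 26008

26008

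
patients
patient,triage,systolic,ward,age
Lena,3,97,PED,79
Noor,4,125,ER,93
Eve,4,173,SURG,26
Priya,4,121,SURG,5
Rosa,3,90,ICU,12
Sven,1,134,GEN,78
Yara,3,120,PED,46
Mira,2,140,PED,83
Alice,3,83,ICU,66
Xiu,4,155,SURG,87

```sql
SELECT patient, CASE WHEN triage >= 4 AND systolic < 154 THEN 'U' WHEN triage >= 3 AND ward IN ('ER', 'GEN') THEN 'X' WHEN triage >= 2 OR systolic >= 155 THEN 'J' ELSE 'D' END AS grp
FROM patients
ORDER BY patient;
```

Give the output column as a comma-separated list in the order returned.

J, J, J, J, U, U, J, D, J, J

patient=Alice: triage >= 2 OR systolic >= 155 → J
patient=Eve: triage >= 2 OR systolic >= 155 → J
patient=Lena: triage >= 2 OR systolic >= 155 → J
patient=Mira: triage >= 2 OR systolic >= 155 → J
patient=Noor: triage >= 4 AND systolic < 154 → U
patient=Priya: triage >= 4 AND systolic < 154 → U
patient=Rosa: triage >= 2 OR systolic >= 155 → J
patient=Sven: ELSE → D
patient=Xiu: triage >= 2 OR systolic >= 155 → J
patient=Yara: triage >= 2 OR systolic >= 155 → J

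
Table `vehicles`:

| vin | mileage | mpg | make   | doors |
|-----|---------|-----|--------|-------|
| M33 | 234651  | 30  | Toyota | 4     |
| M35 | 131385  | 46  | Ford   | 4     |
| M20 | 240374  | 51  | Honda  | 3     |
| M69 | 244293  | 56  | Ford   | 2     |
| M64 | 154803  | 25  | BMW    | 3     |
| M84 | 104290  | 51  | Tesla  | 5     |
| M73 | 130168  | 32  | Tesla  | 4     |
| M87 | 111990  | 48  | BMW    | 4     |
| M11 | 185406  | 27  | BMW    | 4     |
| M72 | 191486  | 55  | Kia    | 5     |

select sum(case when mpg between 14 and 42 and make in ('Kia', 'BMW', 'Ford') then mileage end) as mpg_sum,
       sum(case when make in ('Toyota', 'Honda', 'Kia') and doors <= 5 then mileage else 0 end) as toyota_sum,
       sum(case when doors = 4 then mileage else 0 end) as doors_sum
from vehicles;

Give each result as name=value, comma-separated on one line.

mpg_sum=340209, toyota_sum=666511, doors_sum=793600

[mpg_sum: mpg between 14 and 42 and make in ('Kia', 'BMW', 'Ford')]
vin=M33: ✗
vin=M35: ✗
vin=M20: ✗
vin=M69: ✗
vin=M64: ✓ → 154803
vin=M84: ✗
vin=M73: ✗
vin=M87: ✗
vin=M11: ✓ → 185406
vin=M72: ✗
mpg_sum = 154803 + 185406 = 340209
—
[toyota_sum: make in ('Toyota', 'Honda', 'Kia') and doors <= 5]
vin=M33: ✓ → 234651
vin=M35: ✗
vin=M20: ✓ → 240374
vin=M69: ✗
vin=M64: ✗
vin=M84: ✗
vin=M73: ✗
vin=M87: ✗
vin=M11: ✗
vin=M72: ✓ → 191486
toyota_sum = 234651 + 240374 + 191486 = 666511
—
[doors_sum: doors = 4]
vin=M33: ✓ → 234651
vin=M35: ✓ → 131385
vin=M20: ✗
vin=M69: ✗
vin=M64: ✗
vin=M84: ✗
vin=M73: ✓ → 130168
vin=M87: ✓ → 111990
vin=M11: ✓ → 185406
vin=M72: ✗
doors_sum = 234651 + 131385 + 130168 + 111990 + 185406 = 793600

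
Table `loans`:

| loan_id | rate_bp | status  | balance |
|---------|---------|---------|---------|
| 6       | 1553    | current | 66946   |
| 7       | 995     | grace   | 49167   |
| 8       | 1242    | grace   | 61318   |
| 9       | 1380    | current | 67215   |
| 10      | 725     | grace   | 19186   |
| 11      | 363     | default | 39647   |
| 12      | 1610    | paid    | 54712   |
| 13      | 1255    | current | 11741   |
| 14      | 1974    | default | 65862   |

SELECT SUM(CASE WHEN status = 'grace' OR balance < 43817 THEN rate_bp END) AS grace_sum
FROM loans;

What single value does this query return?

loan_id=6: ✗
loan_id=7: ✓ → 995
loan_id=8: ✓ → 1242
loan_id=9: ✗
loan_id=10: ✓ → 725
loan_id=11: ✓ → 363
loan_id=12: ✗
loan_id=13: ✓ → 1255
loan_id=14: ✗
grace_sum = 995 + 1242 + 725 + 363 + 1255 = 4580

4580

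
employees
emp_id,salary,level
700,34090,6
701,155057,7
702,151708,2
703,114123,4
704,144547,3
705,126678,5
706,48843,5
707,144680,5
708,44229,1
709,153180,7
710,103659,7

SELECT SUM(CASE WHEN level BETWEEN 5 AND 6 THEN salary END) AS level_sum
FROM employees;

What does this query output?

354291

emp_id=700: ✓ → 34090
emp_id=701: ✗
emp_id=702: ✗
emp_id=703: ✗
emp_id=704: ✗
emp_id=705: ✓ → 126678
emp_id=706: ✓ → 48843
emp_id=707: ✓ → 144680
emp_id=708: ✗
emp_id=709: ✗
emp_id=710: ✗
level_sum = 34090 + 126678 + 48843 + 144680 = 354291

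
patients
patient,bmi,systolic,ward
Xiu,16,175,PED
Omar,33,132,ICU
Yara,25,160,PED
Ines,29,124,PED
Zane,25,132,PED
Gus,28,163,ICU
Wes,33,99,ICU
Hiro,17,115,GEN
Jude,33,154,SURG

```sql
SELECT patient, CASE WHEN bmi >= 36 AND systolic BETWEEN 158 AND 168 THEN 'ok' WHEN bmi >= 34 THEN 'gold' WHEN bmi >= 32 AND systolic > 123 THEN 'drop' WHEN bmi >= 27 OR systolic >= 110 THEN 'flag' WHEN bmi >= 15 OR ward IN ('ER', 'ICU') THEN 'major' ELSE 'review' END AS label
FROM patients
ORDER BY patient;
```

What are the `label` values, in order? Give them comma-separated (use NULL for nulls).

patient=Gus: bmi >= 27 OR systolic >= 110 → flag
patient=Hiro: bmi >= 27 OR systolic >= 110 → flag
patient=Ines: bmi >= 27 OR systolic >= 110 → flag
patient=Jude: bmi >= 32 AND systolic > 123 → drop
patient=Omar: bmi >= 32 AND systolic > 123 → drop
patient=Wes: bmi >= 27 OR systolic >= 110 → flag
patient=Xiu: bmi >= 27 OR systolic >= 110 → flag
patient=Yara: bmi >= 27 OR systolic >= 110 → flag
patient=Zane: bmi >= 27 OR systolic >= 110 → flag

flag, flag, flag, drop, drop, flag, flag, flag, flag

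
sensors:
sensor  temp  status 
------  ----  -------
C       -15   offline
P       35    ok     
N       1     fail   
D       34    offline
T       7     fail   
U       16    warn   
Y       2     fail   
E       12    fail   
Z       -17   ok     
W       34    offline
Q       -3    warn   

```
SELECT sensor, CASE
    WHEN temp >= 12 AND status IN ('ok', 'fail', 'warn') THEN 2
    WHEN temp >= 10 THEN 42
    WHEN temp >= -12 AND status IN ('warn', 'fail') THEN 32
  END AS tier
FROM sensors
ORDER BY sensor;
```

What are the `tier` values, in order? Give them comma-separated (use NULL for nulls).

NULL, 42, 2, 32, 2, 32, 32, 2, 42, 32, NULL

sensor=C: (no match → NULL) → NULL
sensor=D: temp >= 10 → 42
sensor=E: temp >= 12 AND status IN ('ok', 'fail', 'warn') → 2
sensor=N: temp >= -12 AND status IN ('warn', 'fail') → 32
sensor=P: temp >= 12 AND status IN ('ok', 'fail', 'warn') → 2
sensor=Q: temp >= -12 AND status IN ('warn', 'fail') → 32
sensor=T: temp >= -12 AND status IN ('warn', 'fail') → 32
sensor=U: temp >= 12 AND status IN ('ok', 'fail', 'warn') → 2
sensor=W: temp >= 10 → 42
sensor=Y: temp >= -12 AND status IN ('warn', 'fail') → 32
sensor=Z: (no match → NULL) → NULL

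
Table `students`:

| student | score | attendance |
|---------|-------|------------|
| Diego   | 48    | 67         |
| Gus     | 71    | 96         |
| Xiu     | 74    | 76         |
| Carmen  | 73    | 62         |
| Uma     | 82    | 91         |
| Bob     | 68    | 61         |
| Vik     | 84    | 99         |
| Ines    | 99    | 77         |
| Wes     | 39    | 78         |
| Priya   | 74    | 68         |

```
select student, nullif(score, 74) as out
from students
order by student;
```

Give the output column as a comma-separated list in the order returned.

68, 73, 48, 71, 99, NULL, 82, 84, 39, NULL

student=Bob: score=68 vs 74: differ → 68
student=Carmen: score=73 vs 74: differ → 73
student=Diego: score=48 vs 74: differ → 48
student=Gus: score=71 vs 74: differ → 71
student=Ines: score=99 vs 74: differ → 99
student=Priya: score=74 vs 74: equal → NULL
student=Uma: score=82 vs 74: differ → 82
student=Vik: score=84 vs 74: differ → 84
student=Wes: score=39 vs 74: differ → 39
student=Xiu: score=74 vs 74: equal → NULL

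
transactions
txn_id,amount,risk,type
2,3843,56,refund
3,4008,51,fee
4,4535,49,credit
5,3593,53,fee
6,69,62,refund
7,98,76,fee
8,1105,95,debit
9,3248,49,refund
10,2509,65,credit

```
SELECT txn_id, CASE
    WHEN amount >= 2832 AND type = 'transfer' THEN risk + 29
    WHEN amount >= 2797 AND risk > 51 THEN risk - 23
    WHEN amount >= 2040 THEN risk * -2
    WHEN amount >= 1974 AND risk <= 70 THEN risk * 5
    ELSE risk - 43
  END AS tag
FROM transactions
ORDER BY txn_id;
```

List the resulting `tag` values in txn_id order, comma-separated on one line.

33, -102, -98, 30, 19, 33, 52, -98, -130

txn_id=2: amount >= 2797 AND risk > 51 → 33
txn_id=3: amount >= 2040 → -102
txn_id=4: amount >= 2040 → -98
txn_id=5: amount >= 2797 AND risk > 51 → 30
txn_id=6: ELSE → 19
txn_id=7: ELSE → 33
txn_id=8: ELSE → 52
txn_id=9: amount >= 2040 → -98
txn_id=10: amount >= 2040 → -130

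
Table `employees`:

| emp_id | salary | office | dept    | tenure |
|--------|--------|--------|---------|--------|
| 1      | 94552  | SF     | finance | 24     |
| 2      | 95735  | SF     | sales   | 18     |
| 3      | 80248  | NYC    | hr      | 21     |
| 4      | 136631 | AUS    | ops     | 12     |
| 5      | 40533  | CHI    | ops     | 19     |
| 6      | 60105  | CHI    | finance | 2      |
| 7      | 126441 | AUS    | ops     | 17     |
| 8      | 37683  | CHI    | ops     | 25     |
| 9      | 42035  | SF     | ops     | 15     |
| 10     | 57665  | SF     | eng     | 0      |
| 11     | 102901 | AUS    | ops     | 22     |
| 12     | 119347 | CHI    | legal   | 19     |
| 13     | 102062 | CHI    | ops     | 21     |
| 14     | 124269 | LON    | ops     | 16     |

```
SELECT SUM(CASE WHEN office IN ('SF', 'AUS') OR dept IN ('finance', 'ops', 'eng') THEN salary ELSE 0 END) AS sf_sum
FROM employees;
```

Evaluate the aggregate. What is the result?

1020612

emp_id=1: ✓ → 94552
emp_id=2: ✓ → 95735
emp_id=3: ✗
emp_id=4: ✓ → 136631
emp_id=5: ✓ → 40533
emp_id=6: ✓ → 60105
emp_id=7: ✓ → 126441
emp_id=8: ✓ → 37683
emp_id=9: ✓ → 42035
emp_id=10: ✓ → 57665
emp_id=11: ✓ → 102901
emp_id=12: ✗
emp_id=13: ✓ → 102062
emp_id=14: ✓ → 124269
sf_sum = 94552 + 95735 + 136631 + 40533 + 60105 + 126441 + 37683 + 42035 + 57665 + 102901 + 102062 + 124269 = 1020612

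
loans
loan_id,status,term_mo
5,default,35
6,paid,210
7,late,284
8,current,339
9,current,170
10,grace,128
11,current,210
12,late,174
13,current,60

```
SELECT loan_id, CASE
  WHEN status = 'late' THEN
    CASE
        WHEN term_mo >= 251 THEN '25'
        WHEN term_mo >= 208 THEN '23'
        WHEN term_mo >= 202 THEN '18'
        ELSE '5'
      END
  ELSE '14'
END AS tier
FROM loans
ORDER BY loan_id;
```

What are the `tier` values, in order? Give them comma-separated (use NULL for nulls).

14, 14, 25, 14, 14, 14, 14, 5, 14

loan_id=5: status='default' → outer ELSE → 14
loan_id=6: status='paid' → outer ELSE → 14
loan_id=7: status='late' → inner[term_mo >= 251] → 25
loan_id=8: status='current' → outer ELSE → 14
loan_id=9: status='current' → outer ELSE → 14
loan_id=10: status='grace' → outer ELSE → 14
loan_id=11: status='current' → outer ELSE → 14
loan_id=12: status='late' → inner[ELSE] → 5
loan_id=13: status='current' → outer ELSE → 14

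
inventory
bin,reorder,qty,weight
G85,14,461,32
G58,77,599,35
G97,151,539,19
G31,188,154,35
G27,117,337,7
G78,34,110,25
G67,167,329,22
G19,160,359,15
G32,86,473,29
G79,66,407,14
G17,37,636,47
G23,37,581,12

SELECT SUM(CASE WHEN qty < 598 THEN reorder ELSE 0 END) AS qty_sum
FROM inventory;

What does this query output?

1020

bin=G85: ✓ → 14
bin=G58: ✗
bin=G97: ✓ → 151
bin=G31: ✓ → 188
bin=G27: ✓ → 117
bin=G78: ✓ → 34
bin=G67: ✓ → 167
bin=G19: ✓ → 160
bin=G32: ✓ → 86
bin=G79: ✓ → 66
bin=G17: ✗
bin=G23: ✓ → 37
qty_sum = 14 + 151 + 188 + 117 + 34 + 167 + 160 + 86 + 66 + 37 = 1020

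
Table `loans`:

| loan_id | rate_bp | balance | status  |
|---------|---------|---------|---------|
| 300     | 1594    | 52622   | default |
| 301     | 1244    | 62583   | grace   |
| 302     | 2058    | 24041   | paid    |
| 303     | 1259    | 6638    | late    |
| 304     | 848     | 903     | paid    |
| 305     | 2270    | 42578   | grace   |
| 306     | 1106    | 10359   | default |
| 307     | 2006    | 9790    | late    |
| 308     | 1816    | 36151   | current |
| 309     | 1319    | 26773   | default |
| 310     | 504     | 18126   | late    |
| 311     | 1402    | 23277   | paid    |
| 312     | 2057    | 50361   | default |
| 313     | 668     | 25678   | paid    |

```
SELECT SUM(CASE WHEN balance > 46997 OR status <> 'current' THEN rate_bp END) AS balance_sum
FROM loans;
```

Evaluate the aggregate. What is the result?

loan_id=300: ✓ → 1594
loan_id=301: ✓ → 1244
loan_id=302: ✓ → 2058
loan_id=303: ✓ → 1259
loan_id=304: ✓ → 848
loan_id=305: ✓ → 2270
loan_id=306: ✓ → 1106
loan_id=307: ✓ → 2006
loan_id=308: ✗
loan_id=309: ✓ → 1319
loan_id=310: ✓ → 504
loan_id=311: ✓ → 1402
loan_id=312: ✓ → 2057
loan_id=313: ✓ → 668
balance_sum = 1594 + 1244 + 2058 + 1259 + 848 + 2270 + 1106 + 2006 + 1319 + 504 + 1402 + 2057 + 668 = 18335

18335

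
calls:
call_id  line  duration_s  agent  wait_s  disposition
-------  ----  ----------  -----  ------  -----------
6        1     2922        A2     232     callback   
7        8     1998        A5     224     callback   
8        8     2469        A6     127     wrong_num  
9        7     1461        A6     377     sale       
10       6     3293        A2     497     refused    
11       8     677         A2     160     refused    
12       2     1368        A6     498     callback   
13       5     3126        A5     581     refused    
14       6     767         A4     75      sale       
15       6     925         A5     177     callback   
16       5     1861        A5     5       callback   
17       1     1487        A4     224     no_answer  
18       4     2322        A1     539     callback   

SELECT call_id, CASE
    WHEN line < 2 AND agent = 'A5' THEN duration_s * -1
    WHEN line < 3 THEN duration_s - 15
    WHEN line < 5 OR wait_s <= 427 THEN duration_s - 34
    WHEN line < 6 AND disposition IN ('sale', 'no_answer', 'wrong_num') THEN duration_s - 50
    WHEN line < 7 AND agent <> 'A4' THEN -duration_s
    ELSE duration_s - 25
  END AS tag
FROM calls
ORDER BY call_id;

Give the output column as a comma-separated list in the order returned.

call_id=6: line < 3 → 2907
call_id=7: line < 5 OR wait_s <= 427 → 1964
call_id=8: line < 5 OR wait_s <= 427 → 2435
call_id=9: line < 5 OR wait_s <= 427 → 1427
call_id=10: line < 7 AND agent <> 'A4' → -3293
call_id=11: line < 5 OR wait_s <= 427 → 643
call_id=12: line < 3 → 1353
call_id=13: line < 7 AND agent <> 'A4' → -3126
call_id=14: line < 5 OR wait_s <= 427 → 733
call_id=15: line < 5 OR wait_s <= 427 → 891
call_id=16: line < 5 OR wait_s <= 427 → 1827
call_id=17: line < 3 → 1472
call_id=18: line < 5 OR wait_s <= 427 → 2288

2907, 1964, 2435, 1427, -3293, 643, 1353, -3126, 733, 891, 1827, 1472, 2288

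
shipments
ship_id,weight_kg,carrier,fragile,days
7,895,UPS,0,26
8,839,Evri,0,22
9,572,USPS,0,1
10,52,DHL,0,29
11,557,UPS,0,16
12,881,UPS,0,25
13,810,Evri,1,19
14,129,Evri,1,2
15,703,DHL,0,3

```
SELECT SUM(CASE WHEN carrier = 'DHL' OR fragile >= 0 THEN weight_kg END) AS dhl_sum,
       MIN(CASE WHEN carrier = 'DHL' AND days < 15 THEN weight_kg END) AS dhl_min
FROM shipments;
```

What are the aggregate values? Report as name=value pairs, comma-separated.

dhl_sum=5438, dhl_min=703

[dhl_sum: carrier = 'DHL' OR fragile >= 0]
ship_id=7: ✓ → 895
ship_id=8: ✓ → 839
ship_id=9: ✓ → 572
ship_id=10: ✓ → 52
ship_id=11: ✓ → 557
ship_id=12: ✓ → 881
ship_id=13: ✓ → 810
ship_id=14: ✓ → 129
ship_id=15: ✓ → 703
dhl_sum = 895 + 839 + 572 + 52 + 557 + 881 + 810 + 129 + 703 = 5438
—
[dhl_min: carrier = 'DHL' AND days < 15]
ship_id=7: ✗
ship_id=8: ✗
ship_id=9: ✗
ship_id=10: ✗
ship_id=11: ✗
ship_id=12: ✗
ship_id=13: ✗
ship_id=14: ✗
ship_id=15: ✓ → 703
dhl_min = MIN(703) = 703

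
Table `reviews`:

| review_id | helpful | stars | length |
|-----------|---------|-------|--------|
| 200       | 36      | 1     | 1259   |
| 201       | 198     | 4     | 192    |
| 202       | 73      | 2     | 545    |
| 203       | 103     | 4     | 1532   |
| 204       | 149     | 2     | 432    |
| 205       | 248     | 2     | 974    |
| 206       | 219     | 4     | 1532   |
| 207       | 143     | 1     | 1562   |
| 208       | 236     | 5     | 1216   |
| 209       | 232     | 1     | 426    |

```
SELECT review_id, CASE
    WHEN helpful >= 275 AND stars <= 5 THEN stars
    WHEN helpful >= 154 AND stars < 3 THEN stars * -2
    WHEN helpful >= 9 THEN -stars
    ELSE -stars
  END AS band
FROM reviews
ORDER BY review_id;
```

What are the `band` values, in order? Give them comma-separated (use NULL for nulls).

review_id=200: helpful >= 9 → -1
review_id=201: helpful >= 9 → -4
review_id=202: helpful >= 9 → -2
review_id=203: helpful >= 9 → -4
review_id=204: helpful >= 9 → -2
review_id=205: helpful >= 154 AND stars < 3 → -4
review_id=206: helpful >= 9 → -4
review_id=207: helpful >= 9 → -1
review_id=208: helpful >= 9 → -5
review_id=209: helpful >= 154 AND stars < 3 → -2

-1, -4, -2, -4, -2, -4, -4, -1, -5, -2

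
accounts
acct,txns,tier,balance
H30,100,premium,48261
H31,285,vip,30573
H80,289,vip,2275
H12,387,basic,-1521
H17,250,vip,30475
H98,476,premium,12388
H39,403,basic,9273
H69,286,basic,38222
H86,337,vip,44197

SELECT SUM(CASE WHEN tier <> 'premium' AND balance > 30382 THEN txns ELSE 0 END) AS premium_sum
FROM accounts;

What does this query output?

acct=H30: ✗
acct=H31: ✓ → 285
acct=H80: ✗
acct=H12: ✗
acct=H17: ✓ → 250
acct=H98: ✗
acct=H39: ✗
acct=H69: ✓ → 286
acct=H86: ✓ → 337
premium_sum = 285 + 250 + 286 + 337 = 1158

1158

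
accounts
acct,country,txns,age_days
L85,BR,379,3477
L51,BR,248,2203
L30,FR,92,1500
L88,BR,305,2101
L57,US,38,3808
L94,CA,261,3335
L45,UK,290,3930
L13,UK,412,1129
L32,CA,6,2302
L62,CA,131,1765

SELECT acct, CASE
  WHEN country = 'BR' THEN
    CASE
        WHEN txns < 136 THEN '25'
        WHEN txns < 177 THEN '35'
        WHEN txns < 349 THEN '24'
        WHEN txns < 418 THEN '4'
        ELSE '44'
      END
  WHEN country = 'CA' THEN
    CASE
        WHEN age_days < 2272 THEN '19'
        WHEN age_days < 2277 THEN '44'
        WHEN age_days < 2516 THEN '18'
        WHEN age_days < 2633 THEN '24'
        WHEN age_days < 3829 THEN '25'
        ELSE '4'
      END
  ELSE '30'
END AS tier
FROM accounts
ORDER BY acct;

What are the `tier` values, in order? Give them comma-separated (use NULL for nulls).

acct=L13: country='UK' → outer ELSE → 30
acct=L30: country='FR' → outer ELSE → 30
acct=L32: country='CA' → inner[age_days < 2516] → 18
acct=L45: country='UK' → outer ELSE → 30
acct=L51: country='BR' → inner[txns < 349] → 24
acct=L57: country='US' → outer ELSE → 30
acct=L62: country='CA' → inner[age_days < 2272] → 19
acct=L85: country='BR' → inner[txns < 418] → 4
acct=L88: country='BR' → inner[txns < 349] → 24
acct=L94: country='CA' → inner[age_days < 3829] → 25

30, 30, 18, 30, 24, 30, 19, 4, 24, 25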